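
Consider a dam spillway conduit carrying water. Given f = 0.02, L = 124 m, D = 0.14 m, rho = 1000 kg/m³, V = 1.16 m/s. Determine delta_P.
Formula: \Delta P = f \frac{L}{D} \frac{\rho V^2}{2}
delta_P = 0.02·(124/0.14)·0.5·1000·1.16²/1000 = 11.92 kPa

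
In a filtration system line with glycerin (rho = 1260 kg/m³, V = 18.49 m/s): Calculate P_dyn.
Formula: P_{dyn} = \frac{1}{2} \rho V^2
P_dyn = 0.5·1260·18.49²/1000 = 215.4 kPa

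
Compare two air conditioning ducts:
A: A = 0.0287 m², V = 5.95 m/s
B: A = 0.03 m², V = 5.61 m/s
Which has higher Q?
Q(A) = 170.8 L/s, Q(B) = 168.3 L/s. Answer: A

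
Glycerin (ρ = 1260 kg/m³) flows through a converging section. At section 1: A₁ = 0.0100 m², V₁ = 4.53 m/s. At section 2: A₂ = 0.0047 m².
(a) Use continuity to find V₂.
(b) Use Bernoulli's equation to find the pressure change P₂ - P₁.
(a) Continuity: A₁V₁=A₂V₂ -> V₂=A₁V₁/A₂=0.0100*4.53/0.0047=9.64 m/s
(b) Bernoulli: P₂-P₁=0.5*rho*(V₁^2-V₂^2)/1000=0.5*1260*(4.53^2-9.64^2)/1000=-45.62 kPa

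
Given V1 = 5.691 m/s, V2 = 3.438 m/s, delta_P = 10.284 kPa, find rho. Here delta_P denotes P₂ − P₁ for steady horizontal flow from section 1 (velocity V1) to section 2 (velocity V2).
Formula: \Delta P = \frac{1}{2} \rho (V_1^2 - V_2^2)
Substituting knowns: 10.284 = 0.5·rho·(5.691² − 3.438²)/1000
Solving for rho: rho = 2·(10.284·1000)/(5.691² − 3.438²) = 1000 kg/m³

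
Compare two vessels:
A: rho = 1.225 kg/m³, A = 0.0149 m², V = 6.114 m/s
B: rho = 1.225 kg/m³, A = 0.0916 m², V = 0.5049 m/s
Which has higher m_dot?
m_dot(A) = 0.1116 kg/s, m_dot(B) = 0.05665 kg/s. Answer: A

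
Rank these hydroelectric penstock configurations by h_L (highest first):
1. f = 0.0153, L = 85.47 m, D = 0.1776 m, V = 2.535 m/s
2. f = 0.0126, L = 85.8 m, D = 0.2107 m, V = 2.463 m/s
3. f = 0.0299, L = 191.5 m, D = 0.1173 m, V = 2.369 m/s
Case 1: h_L = 2.412 m
Case 2: h_L = 1.586 m
Case 3: h_L = 13.96 m
Ranking (highest first): 3, 1, 2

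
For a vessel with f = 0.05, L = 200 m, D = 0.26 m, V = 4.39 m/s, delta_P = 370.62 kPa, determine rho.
Formula: \Delta P = f \frac{L}{D} \frac{\rho V^2}{2}
Substituting knowns: 370.62 = 0.05·(200/0.26)·0.5·rho·4.39²/1000
Solving for rho: rho = (370.62·1000)/(0.05·(200/0.26)·0.5·4.39²) = 1000 kg/m³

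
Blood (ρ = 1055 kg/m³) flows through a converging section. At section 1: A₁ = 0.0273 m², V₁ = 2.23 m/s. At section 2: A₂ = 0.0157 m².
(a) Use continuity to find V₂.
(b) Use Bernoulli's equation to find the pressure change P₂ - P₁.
(a) Continuity: A₁V₁=A₂V₂ -> V₂=A₁V₁/A₂=0.0273*2.23/0.0157=3.88 m/s
(b) Bernoulli: P₂-P₁=0.5*rho*(V₁^2-V₂^2)/1000=0.5*1055*(2.23^2-3.88^2)/1000=-5.318 kPa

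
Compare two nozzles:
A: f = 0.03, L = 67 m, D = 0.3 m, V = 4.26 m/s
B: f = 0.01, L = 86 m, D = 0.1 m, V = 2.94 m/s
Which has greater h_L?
h_L(A) = 6.197 m, h_L(B) = 3.789 m. Answer: A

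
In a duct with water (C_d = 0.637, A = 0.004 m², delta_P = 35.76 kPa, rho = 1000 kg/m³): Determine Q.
Formula: Q = C_d A \sqrt{\frac{2 \Delta P}{\rho}}
Q = 0.637·0.004·√(2·(35.76·1000)/1000)·1000 = 21.55 L/s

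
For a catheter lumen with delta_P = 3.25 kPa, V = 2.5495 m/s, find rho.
Formula: V = \sqrt{\frac{2 \Delta P}{\rho}}
Substituting knowns: 2.5495 = √(2·(3.25·1000)/rho)
Solving for rho: rho = 2·(3.25·1000)/2.5495² = 1000 kg/m³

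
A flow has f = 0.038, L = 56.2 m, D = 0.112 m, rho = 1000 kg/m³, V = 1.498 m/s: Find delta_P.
Formula: \Delta P = f \frac{L}{D} \frac{\rho V^2}{2}
delta_P = 0.038·(56.2/0.112)·0.5·1000·1.498²/1000 = 21.39 kPa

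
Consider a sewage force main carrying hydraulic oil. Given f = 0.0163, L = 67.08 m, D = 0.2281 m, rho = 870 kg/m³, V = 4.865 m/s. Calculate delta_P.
Formula: \Delta P = f \frac{L}{D} \frac{\rho V^2}{2}
delta_P = 0.0163·(67.08/0.2281)·0.5·870·4.865²/1000 = 49.35 kPa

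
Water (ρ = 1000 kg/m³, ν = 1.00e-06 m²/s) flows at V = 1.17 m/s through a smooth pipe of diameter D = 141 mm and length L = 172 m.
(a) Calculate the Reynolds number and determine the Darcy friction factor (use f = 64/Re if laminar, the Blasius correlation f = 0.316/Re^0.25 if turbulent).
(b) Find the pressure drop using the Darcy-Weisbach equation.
(a) Re = V·D/ν = 1.17·0.141/1.00e-06 = 164970 → turbulent (Re > 4000); f = 0.316/Re^0.25 = 0.316/164970^0.25 = 0.01568 (Blasius is strictly valid for Re ≲ 1e5; used here as the smooth-pipe estimate the problem specifies)
(b) Darcy-Weisbach: ΔP = f·(L/D)·½ρV²/1000 = 0.01568·(172/0.141)·½·1000·1.17²/1000 = 13.09 kPa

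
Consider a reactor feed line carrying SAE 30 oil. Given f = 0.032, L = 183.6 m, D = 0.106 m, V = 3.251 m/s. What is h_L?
Formula: h_L = f \frac{L}{D} \frac{V^2}{2g}
h_L = 0.032·(183.6/0.106)·3.251²/(2·9.81) = 29.86 m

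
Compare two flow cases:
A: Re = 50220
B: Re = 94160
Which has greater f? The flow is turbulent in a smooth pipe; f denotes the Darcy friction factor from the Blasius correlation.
f(A) = 0.02111, f(B) = 0.01804. Answer: A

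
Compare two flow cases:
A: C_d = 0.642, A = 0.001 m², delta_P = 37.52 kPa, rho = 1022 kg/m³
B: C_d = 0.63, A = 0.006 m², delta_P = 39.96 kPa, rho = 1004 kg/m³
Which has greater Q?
Q(A) = 5.501 L/s, Q(B) = 33.73 L/s. Answer: B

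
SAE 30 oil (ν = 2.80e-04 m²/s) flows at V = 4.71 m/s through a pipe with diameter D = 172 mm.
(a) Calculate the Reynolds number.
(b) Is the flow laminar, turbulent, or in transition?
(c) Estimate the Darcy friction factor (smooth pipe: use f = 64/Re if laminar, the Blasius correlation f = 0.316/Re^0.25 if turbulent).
(a) Re = V·D/ν = 4.71·0.172/2.80e-04 = 2893.3
(b) Flow regime: transition (2300 ≤ Re ≤ 4000)
(c) Friction factor: f ≈ 0.04 (transitional regime, no simple correlation)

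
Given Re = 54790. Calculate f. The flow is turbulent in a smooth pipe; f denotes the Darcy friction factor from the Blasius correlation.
Formula: f = \frac{0.316}{Re^{0.25}}
f = 0.316/54790^0.25 = 0.02065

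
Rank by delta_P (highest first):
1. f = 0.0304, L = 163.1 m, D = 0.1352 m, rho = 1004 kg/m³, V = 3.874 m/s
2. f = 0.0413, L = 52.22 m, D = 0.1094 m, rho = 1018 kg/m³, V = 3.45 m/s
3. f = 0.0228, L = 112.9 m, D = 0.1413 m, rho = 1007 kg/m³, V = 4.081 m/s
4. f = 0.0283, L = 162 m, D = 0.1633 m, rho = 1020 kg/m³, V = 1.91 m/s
Case 1: delta_P = 276.3 kPa
Case 2: delta_P = 119.4 kPa
Case 3: delta_P = 152.8 kPa
Case 4: delta_P = 52.23 kPa
Ranking (highest first): 1, 3, 2, 4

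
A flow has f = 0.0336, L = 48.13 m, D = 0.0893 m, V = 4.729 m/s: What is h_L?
Formula: h_L = f \frac{L}{D} \frac{V^2}{2g}
h_L = 0.0336·(48.13/0.0893)·4.729²/(2·9.81) = 20.64 m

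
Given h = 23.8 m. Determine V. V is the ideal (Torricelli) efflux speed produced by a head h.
Formula: V = \sqrt{2 g h}
V = √(2·9.81·23.8) = 21.61 m/s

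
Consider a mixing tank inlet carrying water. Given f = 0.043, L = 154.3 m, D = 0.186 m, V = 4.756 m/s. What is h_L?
Formula: h_L = f \frac{L}{D} \frac{V^2}{2g}
h_L = 0.043·(154.3/0.186)·4.756²/(2·9.81) = 41.13 m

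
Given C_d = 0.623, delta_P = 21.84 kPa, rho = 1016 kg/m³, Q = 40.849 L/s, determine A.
Formula: Q = C_d A \sqrt{\frac{2 \Delta P}{\rho}}
Substituting knowns: 40.849 = 0.623·A·√(2·(21.84·1000)/1016)·1000
Solving for A: A = (40.849/1000)/(0.623·√(2·(21.84·1000)/1016)) = 0.01 m²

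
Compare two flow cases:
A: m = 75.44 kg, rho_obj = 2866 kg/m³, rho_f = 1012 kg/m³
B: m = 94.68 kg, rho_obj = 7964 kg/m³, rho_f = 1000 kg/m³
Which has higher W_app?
W_app(A) = 478.7 N, W_app(B) = 812.2 N. Answer: B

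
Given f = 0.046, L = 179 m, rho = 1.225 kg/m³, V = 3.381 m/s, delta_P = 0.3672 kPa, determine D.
Formula: \Delta P = f \frac{L}{D} \frac{\rho V^2}{2}
Substituting knowns: 0.3672 = 0.046·(179/D)·0.5·1.225·3.381²/1000
Solving for D: D = 0.046·179·0.5·1.225·3.381²/(0.3672·1000) = 0.157 m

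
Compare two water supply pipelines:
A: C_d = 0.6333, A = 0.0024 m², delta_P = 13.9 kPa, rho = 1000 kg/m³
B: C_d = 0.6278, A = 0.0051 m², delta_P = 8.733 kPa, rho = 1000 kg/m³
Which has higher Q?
Q(A) = 8.014 L/s, Q(B) = 13.38 L/s. Answer: B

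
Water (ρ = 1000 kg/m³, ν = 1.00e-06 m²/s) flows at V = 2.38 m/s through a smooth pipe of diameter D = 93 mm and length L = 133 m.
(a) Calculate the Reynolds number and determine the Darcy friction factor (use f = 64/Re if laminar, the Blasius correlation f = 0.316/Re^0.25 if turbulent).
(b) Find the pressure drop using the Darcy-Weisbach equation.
(a) Re = V·D/ν = 2.38·0.093/1.00e-06 = 221340 → turbulent (Re > 4000); f = 0.316/Re^0.25 = 0.316/221340^0.25 = 0.014569 (Blasius is strictly valid for Re ≲ 1e5; used here as the smooth-pipe estimate the problem specifies)
(b) Darcy-Weisbach: ΔP = f·(L/D)·½ρV²/1000 = 0.014569·(133/0.093)·½·1000·2.38²/1000 = 59.01 kPa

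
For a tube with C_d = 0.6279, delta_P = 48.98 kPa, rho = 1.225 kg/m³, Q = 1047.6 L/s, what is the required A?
Formula: Q = C_d A \sqrt{\frac{2 \Delta P}{\rho}}
Substituting knowns: 1047.6 = 0.6279·A·√(2·(48.98·1000)/1.225)·1000
Solving for A: A = (1047.6/1000)/(0.6279·√(2·(48.98·1000)/1.225)) = 0.0059 m²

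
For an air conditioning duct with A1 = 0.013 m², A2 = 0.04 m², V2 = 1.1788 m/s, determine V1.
Formula: V_2 = \frac{A_1 V_1}{A_2}
Substituting knowns: 1.1788 = 0.013·V1/0.04
Solving for V1: V1 = 1.1788·0.04/0.013 = 3.627 m/s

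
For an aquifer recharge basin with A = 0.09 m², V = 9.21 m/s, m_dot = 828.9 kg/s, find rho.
Formula: \dot{m} = \rho A V
Substituting knowns: 828.9 = rho·0.09·9.21
Solving for rho: rho = 828.9/(0.09·9.21) = 1000 kg/m³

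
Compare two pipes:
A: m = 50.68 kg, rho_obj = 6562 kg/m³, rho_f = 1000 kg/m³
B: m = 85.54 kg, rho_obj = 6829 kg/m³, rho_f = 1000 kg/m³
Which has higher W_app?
W_app(A) = 421.4 N, W_app(B) = 716.3 N. Answer: B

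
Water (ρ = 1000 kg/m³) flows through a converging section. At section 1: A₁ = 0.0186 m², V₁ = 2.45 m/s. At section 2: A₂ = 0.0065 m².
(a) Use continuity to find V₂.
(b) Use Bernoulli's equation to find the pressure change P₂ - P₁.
(a) Continuity: A₁V₁=A₂V₂ -> V₂=A₁V₁/A₂=0.0186*2.45/0.0065=7.01 m/s
(b) Bernoulli: P₂-P₁=0.5*rho*(V₁^2-V₂^2)/1000=0.5*1000*(2.45^2-7.01^2)/1000=-21.57 kPa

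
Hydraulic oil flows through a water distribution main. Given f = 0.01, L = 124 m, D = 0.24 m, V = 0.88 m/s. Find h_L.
Formula: h_L = f \frac{L}{D} \frac{V^2}{2g}
h_L = 0.01·(124/0.24)·0.88²/(2·9.81) = 0.2039 m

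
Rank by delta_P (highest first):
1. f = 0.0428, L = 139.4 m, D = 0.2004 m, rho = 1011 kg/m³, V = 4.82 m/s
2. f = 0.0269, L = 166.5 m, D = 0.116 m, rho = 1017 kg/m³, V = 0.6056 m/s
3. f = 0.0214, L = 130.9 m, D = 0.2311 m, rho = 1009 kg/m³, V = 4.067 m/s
Case 1: delta_P = 349.6 kPa
Case 2: delta_P = 7.201 kPa
Case 3: delta_P = 101.1 kPa
Ranking (highest first): 1, 3, 2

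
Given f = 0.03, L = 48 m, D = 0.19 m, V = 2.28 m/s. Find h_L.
Formula: h_L = f \frac{L}{D} \frac{V^2}{2g}
h_L = 0.03·(48/0.19)·2.28²/(2·9.81) = 2.008 m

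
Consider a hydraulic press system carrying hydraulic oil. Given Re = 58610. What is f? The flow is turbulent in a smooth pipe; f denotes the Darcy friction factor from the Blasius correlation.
Formula: f = \frac{0.316}{Re^{0.25}}
f = 0.316/58610^0.25 = 0.02031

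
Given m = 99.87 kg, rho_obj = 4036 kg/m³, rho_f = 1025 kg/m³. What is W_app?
Formula: W_{app} = mg\left(1 - \frac{\rho_f}{\rho_{obj}}\right)
W_app = 99.87·9.81·(1 − 1025/4036) = 730.9 N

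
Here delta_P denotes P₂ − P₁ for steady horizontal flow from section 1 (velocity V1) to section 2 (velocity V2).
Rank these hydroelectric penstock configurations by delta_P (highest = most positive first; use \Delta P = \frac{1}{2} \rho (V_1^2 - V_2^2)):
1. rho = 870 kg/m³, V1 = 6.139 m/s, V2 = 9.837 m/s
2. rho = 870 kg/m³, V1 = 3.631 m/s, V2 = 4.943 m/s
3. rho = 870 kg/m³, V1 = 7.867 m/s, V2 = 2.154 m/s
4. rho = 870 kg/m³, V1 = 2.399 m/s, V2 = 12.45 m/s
Case 1: delta_P = -25.7 kPa
Case 2: delta_P = -4.893 kPa
Case 3: delta_P = 24.9 kPa
Case 4: delta_P = -64.92 kPa
Ranking (highest first): 3, 2, 1, 4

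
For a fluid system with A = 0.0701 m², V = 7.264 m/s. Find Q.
Formula: Q = A V
Q = 0.0701·7.264·1000 = 509.2 L/s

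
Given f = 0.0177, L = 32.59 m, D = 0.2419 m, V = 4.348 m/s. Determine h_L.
Formula: h_L = f \frac{L}{D} \frac{V^2}{2g}
h_L = 0.0177·(32.59/0.2419)·4.348²/(2·9.81) = 2.298 m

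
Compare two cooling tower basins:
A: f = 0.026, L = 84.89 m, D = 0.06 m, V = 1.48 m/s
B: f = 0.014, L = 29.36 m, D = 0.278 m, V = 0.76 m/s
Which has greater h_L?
h_L(A) = 4.107 m, h_L(B) = 0.04353 m. Answer: A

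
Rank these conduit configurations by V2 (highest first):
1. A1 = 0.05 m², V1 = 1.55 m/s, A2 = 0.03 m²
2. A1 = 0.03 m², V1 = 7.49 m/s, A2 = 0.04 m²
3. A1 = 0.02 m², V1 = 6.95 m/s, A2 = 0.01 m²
Case 1: V2 = 2.583 m/s
Case 2: V2 = 5.617 m/s
Case 3: V2 = 13.9 m/s
Ranking (highest first): 3, 2, 1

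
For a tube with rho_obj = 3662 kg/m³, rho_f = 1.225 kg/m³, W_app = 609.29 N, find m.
Formula: W_{app} = mg\left(1 - \frac{\rho_f}{\rho_{obj}}\right)
Substituting knowns: 609.29 = m·9.81·(1 − 1.225/3662)
Solving for m: m = 609.29/(9.81·(1 − 1.225/3662)) = 62.13 kg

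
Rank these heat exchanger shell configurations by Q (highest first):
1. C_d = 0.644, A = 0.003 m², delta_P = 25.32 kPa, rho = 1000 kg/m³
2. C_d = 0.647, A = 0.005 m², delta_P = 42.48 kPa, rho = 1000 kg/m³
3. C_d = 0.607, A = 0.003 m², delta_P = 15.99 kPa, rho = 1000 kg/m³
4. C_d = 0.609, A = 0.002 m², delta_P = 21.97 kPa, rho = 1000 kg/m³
Case 1: Q = 13.75 L/s
Case 2: Q = 29.82 L/s
Case 3: Q = 10.3 L/s
Case 4: Q = 8.074 L/s
Ranking (highest first): 2, 1, 3, 4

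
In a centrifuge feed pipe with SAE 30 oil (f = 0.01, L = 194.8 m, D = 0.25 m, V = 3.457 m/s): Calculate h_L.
Formula: h_L = f \frac{L}{D} \frac{V^2}{2g}
h_L = 0.01·(194.8/0.25)·3.457²/(2·9.81) = 4.746 m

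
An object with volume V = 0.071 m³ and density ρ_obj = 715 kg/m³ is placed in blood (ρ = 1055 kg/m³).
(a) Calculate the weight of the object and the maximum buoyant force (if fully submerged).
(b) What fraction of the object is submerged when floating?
(a) W=rho_obj*g*V=715*9.81*0.071=498.0 N; F_B(max)=rho*g*V=1055*9.81*0.071=734.8 N
(b) Floating fraction=rho_obj/rho=715/1055=0.678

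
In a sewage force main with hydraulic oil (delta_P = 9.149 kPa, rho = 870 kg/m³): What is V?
Formula: V = \sqrt{\frac{2 \Delta P}{\rho}}
V = √(2·(9.149·1000)/870) = 4.586 m/s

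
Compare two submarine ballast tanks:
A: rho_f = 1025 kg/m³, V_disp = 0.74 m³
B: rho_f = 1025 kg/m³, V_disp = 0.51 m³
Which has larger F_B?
F_B(A) = 7441 N, F_B(B) = 5128 N. Answer: A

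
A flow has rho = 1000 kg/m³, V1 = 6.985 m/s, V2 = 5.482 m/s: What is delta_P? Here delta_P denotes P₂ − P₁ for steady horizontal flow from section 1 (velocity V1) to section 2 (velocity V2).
Formula: \Delta P = \frac{1}{2} \rho (V_1^2 - V_2^2)
delta_P = 0.5·1000·(6.985² − 5.482²)/1000 = 9.369 kPa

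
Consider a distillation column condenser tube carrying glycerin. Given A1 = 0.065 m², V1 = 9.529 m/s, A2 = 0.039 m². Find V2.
Formula: V_2 = \frac{A_1 V_1}{A_2}
V2 = 0.065·9.529/0.039 = 15.88 m/s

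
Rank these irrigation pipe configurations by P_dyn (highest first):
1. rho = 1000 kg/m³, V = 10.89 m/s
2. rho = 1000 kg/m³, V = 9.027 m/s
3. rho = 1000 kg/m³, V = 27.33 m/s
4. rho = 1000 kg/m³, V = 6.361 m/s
Case 1: P_dyn = 59.3 kPa
Case 2: P_dyn = 40.74 kPa
Case 3: P_dyn = 373.5 kPa
Case 4: P_dyn = 20.23 kPa
Ranking (highest first): 3, 1, 2, 4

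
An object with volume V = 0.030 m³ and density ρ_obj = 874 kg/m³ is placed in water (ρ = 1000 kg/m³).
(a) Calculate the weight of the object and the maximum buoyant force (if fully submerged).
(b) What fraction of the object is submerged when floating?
(a) W=rho_obj*g*V=874*9.81*0.030=257.2 N; F_B(max)=rho*g*V=1000*9.81*0.030=294.3 N
(b) Floating fraction=rho_obj/rho=874/1000=0.874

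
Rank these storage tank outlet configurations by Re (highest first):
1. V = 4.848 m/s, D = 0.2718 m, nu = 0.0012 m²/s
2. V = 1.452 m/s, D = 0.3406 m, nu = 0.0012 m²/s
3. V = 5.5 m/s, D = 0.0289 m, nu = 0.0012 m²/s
Case 1: Re = 1098
Case 2: Re = 412.1
Case 3: Re = 132.5
Ranking (highest first): 1, 2, 3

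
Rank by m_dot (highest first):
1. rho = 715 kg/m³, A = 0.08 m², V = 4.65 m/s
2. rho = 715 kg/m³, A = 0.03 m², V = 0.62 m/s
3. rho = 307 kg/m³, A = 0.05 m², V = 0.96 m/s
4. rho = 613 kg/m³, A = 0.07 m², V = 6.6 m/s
Case 1: m_dot = 266 kg/s
Case 2: m_dot = 13.3 kg/s
Case 3: m_dot = 14.74 kg/s
Case 4: m_dot = 283.2 kg/s
Ranking (highest first): 4, 1, 3, 2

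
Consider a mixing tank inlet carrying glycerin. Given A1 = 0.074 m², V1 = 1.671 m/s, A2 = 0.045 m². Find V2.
Formula: V_2 = \frac{A_1 V_1}{A_2}
V2 = 0.074·1.671/0.045 = 2.748 m/s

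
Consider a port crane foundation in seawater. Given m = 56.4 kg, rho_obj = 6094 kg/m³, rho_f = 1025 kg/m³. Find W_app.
Formula: W_{app} = mg\left(1 - \frac{\rho_f}{\rho_{obj}}\right)
W_app = 56.4·9.81·(1 − 1025/6094) = 460.2 N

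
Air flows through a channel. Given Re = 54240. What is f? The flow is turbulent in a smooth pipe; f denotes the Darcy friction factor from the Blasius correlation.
Formula: f = \frac{0.316}{Re^{0.25}}
f = 0.316/54240^0.25 = 0.02071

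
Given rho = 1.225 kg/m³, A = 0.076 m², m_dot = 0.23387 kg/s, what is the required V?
Formula: \dot{m} = \rho A V
Substituting knowns: 0.23387 = 1.225·0.076·V
Solving for V: V = 0.23387/(1.225·0.076) = 2.512 m/s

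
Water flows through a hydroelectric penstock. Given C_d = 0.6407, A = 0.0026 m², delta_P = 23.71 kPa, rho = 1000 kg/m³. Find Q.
Formula: Q = C_d A \sqrt{\frac{2 \Delta P}{\rho}}
Q = 0.6407·0.0026·√(2·(23.71·1000)/1000)·1000 = 11.47 L/s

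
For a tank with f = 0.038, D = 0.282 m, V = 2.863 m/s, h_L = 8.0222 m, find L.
Formula: h_L = f \frac{L}{D} \frac{V^2}{2g}
Substituting knowns: 8.0222 = 0.038·(L/0.282)·2.863²/(2·9.81)
Solving for L: L = 8.0222·2·9.81·0.282/(0.038·2.863²) = 142.5 m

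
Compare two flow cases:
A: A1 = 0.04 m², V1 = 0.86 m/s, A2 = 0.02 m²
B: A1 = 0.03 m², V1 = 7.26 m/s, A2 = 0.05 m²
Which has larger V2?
V2(A) = 1.72 m/s, V2(B) = 4.356 m/s. Answer: B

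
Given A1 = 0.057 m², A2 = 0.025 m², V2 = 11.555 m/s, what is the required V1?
Formula: V_2 = \frac{A_1 V_1}{A_2}
Substituting knowns: 11.555 = 0.057·V1/0.025
Solving for V1: V1 = 11.555·0.025/0.057 = 5.068 m/s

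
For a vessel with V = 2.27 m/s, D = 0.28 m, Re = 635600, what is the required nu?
Formula: Re = \frac{V D}{\nu}
Substituting knowns: 635600 = 2.27·0.28/nu
Solving for nu: nu = 2.27·0.28/635600 = 1.000e-06 m²/s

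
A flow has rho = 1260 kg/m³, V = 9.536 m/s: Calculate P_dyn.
Formula: P_{dyn} = \frac{1}{2} \rho V^2
P_dyn = 0.5·1260·9.536²/1000 = 57.29 kPa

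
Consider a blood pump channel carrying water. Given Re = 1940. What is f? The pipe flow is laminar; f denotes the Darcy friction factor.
Formula: f = \frac{64}{Re}
f = 64/1940 = 0.03299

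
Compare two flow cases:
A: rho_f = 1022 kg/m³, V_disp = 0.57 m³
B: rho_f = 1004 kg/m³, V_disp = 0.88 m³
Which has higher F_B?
F_B(A) = 5715 N, F_B(B) = 8667 N. Answer: B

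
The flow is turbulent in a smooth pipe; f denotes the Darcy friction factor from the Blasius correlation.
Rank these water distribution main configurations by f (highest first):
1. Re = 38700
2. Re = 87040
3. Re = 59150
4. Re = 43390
Case 1: f = 0.02253
Case 2: f = 0.0184
Case 3: f = 0.02026
Case 4: f = 0.02189
Ranking (highest first): 1, 4, 3, 2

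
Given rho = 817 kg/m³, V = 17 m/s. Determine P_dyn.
Formula: P_{dyn} = \frac{1}{2} \rho V^2
P_dyn = 0.5·817·17²/1000 = 118.1 kPa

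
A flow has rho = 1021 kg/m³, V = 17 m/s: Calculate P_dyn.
Formula: P_{dyn} = \frac{1}{2} \rho V^2
P_dyn = 0.5·1021·17²/1000 = 147.5 kPa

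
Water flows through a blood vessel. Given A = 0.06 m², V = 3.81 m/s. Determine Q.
Formula: Q = A V
Q = 0.06·3.81·1000 = 228.6 L/s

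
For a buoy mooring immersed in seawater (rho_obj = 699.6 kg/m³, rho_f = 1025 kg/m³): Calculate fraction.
Formula: f_{sub} = \frac{\rho_{obj}}{\rho_f}
fraction = 699.6/1025 = 0.6825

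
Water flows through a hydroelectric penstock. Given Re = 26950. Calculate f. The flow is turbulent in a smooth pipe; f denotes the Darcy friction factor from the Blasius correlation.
Formula: f = \frac{0.316}{Re^{0.25}}
f = 0.316/26950^0.25 = 0.02466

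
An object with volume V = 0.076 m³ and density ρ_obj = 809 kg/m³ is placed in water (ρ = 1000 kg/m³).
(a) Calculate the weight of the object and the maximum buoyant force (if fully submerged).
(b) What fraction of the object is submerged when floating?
(a) W=rho_obj*g*V=809*9.81*0.076=603.2 N; F_B(max)=rho*g*V=1000*9.81*0.076=745.6 N
(b) Floating fraction=rho_obj/rho=809/1000=0.809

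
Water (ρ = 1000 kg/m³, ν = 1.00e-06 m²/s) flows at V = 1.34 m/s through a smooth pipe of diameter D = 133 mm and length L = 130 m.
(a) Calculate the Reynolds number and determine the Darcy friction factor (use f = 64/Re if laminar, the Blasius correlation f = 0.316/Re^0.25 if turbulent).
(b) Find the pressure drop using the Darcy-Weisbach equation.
(a) Re = V·D/ν = 1.34·0.133/1.00e-06 = 178220 → turbulent (Re > 4000); f = 0.316/Re^0.25 = 0.316/178220^0.25 = 0.01538 (Blasius is strictly valid for Re ≲ 1e5; used here as the smooth-pipe estimate the problem specifies)
(b) Darcy-Weisbach: ΔP = f·(L/D)·½ρV²/1000 = 0.01538·(130/0.133)·½·1000·1.34²/1000 = 13.5 kPa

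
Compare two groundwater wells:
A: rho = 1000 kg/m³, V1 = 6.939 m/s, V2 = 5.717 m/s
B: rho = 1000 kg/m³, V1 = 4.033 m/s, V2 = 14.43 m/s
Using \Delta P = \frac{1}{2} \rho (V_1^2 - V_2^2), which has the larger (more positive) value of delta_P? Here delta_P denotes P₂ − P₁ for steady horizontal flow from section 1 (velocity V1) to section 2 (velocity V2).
delta_P(A) = 7.733 kPa, delta_P(B) = -95.98 kPa. Answer: A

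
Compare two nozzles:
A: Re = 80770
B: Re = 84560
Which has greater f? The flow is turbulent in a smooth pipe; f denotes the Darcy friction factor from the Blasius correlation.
f(A) = 0.01874, f(B) = 0.01853. Answer: A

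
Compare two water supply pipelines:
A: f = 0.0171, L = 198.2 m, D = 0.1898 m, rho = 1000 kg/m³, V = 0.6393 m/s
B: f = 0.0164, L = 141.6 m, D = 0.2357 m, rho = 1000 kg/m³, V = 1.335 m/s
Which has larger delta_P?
delta_P(A) = 3.649 kPa, delta_P(B) = 8.78 kPa. Answer: B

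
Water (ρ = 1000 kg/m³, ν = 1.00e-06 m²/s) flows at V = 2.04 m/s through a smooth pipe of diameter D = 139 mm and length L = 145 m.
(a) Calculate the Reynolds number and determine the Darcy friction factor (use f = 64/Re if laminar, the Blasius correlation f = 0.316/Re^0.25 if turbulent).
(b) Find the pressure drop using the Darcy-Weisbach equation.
(a) Re = V·D/ν = 2.04·0.139/1.00e-06 = 283560 → turbulent (Re > 4000); f = 0.316/Re^0.25 = 0.316/283560^0.25 = 0.013694 (Blasius is strictly valid for Re ≲ 1e5; used here as the smooth-pipe estimate the problem specifies)
(b) Darcy-Weisbach: ΔP = f·(L/D)·½ρV²/1000 = 0.013694·(145/0.139)·½·1000·2.04²/1000 = 29.72 kPa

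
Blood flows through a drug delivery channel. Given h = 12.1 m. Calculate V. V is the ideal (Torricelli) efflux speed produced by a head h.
Formula: V = \sqrt{2 g h}
V = √(2·9.81·12.1) = 15.41 m/s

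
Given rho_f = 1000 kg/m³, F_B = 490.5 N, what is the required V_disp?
Formula: F_B = \rho_f g V_{disp}
Substituting knowns: 490.5 = 1000·9.81·V_disp
Solving for V_disp: V_disp = 490.5/(1000·9.81) = 0.05 m³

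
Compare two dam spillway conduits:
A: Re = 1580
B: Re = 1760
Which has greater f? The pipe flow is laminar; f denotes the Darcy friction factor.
f(A) = 0.04051, f(B) = 0.03636. Answer: A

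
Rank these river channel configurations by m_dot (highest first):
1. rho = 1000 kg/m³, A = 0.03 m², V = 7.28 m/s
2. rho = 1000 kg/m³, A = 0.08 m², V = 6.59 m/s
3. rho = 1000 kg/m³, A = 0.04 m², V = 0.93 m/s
Case 1: m_dot = 218.4 kg/s
Case 2: m_dot = 527.2 kg/s
Case 3: m_dot = 37.2 kg/s
Ranking (highest first): 2, 1, 3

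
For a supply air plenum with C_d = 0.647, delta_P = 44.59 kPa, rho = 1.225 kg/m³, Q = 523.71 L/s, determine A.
Formula: Q = C_d A \sqrt{\frac{2 \Delta P}{\rho}}
Substituting knowns: 523.71 = 0.647·A·√(2·(44.59·1000)/1.225)·1000
Solving for A: A = (523.71/1000)/(0.647·√(2·(44.59·1000)/1.225)) = 0.003 m²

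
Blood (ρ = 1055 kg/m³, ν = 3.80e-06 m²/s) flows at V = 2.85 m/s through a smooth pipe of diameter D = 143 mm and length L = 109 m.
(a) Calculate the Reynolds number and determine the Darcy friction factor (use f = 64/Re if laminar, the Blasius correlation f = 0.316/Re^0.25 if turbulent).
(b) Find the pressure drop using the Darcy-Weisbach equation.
(a) Re = V·D/ν = 2.85·0.143/3.80e-06 = 107250 → turbulent (Re > 4000); f = 0.316/Re^0.25 = 0.316/107250^0.25 = 0.017462 (Blasius is strictly valid for Re ≲ 1e5; used here as the smooth-pipe estimate the problem specifies)
(b) Darcy-Weisbach: ΔP = f·(L/D)·½ρV²/1000 = 0.017462·(109/0.143)·½·1055·2.85²/1000 = 57.03 kPa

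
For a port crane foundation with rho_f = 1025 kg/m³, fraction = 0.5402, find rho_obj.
Formula: f_{sub} = \frac{\rho_{obj}}{\rho_f}
Substituting knowns: 0.5402 = rho_obj/1025
Solving for rho_obj: rho_obj = 0.5402·1025 = 553.7 kg/m³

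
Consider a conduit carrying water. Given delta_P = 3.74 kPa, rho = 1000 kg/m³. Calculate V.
Formula: V = \sqrt{\frac{2 \Delta P}{\rho}}
V = √(2·(3.74·1000)/1000) = 2.735 m/s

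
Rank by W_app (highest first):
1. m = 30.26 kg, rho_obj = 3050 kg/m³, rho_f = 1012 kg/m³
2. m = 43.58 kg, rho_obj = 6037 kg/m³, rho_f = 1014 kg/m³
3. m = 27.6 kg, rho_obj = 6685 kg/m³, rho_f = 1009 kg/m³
Case 1: W_app = 198.4 N
Case 2: W_app = 355.7 N
Case 3: W_app = 229.9 N
Ranking (highest first): 2, 3, 1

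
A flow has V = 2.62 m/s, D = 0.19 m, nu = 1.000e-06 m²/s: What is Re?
Formula: Re = \frac{V D}{\nu}
Re = 2.62·0.19/1.000e-06 = 497800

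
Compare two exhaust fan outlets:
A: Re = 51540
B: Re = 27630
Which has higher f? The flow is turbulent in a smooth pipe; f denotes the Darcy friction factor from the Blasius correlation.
f(A) = 0.02097, f(B) = 0.02451. Answer: B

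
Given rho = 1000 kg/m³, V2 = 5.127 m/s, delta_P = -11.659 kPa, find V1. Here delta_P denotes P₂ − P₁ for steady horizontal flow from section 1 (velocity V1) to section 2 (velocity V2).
Formula: \Delta P = \frac{1}{2} \rho (V_1^2 - V_2^2)
Substituting knowns: -11.659 = 0.5·1000·(V1² − 5.127²)/1000
Solving for V1: V1 = √(5.127² + 2·(-11.659·1000)/1000) = 1.723 m/s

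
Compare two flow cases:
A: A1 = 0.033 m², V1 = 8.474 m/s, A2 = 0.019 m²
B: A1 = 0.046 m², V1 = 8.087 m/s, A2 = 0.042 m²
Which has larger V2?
V2(A) = 14.72 m/s, V2(B) = 8.857 m/s. Answer: A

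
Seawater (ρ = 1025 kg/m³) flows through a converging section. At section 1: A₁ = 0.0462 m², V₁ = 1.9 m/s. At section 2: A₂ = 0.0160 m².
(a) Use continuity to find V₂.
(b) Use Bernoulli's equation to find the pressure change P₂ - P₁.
(a) Continuity: A₁V₁=A₂V₂ -> V₂=A₁V₁/A₂=0.0462*1.9/0.0160=5.49 m/s
(b) Bernoulli: P₂-P₁=0.5*rho*(V₁^2-V₂^2)/1000=0.5*1025*(1.9^2-5.49^2)/1000=-13.6 kPa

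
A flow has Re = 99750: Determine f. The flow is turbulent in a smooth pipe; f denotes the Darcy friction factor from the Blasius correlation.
Formula: f = \frac{0.316}{Re^{0.25}}
f = 0.316/99750^0.25 = 0.01778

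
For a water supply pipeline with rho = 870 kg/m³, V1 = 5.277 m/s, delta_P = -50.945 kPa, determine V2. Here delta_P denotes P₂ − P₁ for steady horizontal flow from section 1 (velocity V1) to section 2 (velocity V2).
Formula: \Delta P = \frac{1}{2} \rho (V_1^2 - V_2^2)
Substituting knowns: -50.945 = 0.5·870·(5.277² − V2²)/1000
Solving for V2: V2 = √(5.277² − 2·(-50.945·1000)/870) = 12.04 m/s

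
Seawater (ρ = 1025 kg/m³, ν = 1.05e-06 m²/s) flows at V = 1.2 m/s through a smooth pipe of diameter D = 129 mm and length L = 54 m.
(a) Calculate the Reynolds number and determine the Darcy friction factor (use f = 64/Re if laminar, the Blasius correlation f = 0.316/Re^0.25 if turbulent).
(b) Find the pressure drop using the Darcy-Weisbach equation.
(a) Re = V·D/ν = 1.2·0.129/1.05e-06 = 147430 → turbulent (Re > 4000); f = 0.316/Re^0.25 = 0.316/147430^0.25 = 0.016127 (Blasius is strictly valid for Re ≲ 1e5; used here as the smooth-pipe estimate the problem specifies)
(b) Darcy-Weisbach: ΔP = f·(L/D)·½ρV²/1000 = 0.016127·(54/0.129)·½·1025·1.2²/1000 = 4.982 kPa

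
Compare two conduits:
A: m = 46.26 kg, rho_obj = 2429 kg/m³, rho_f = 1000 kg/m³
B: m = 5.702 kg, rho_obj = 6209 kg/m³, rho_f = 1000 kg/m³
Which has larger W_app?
W_app(A) = 267 N, W_app(B) = 46.93 N. Answer: A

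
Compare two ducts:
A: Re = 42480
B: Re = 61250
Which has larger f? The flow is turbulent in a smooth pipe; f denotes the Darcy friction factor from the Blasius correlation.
f(A) = 0.02201, f(B) = 0.02009. Answer: A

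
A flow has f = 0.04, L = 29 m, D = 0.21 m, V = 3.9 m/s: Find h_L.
Formula: h_L = f \frac{L}{D} \frac{V^2}{2g}
h_L = 0.04·(29/0.21)·3.9²/(2·9.81) = 4.282 m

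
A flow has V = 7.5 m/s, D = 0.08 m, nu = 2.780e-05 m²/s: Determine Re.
Formula: Re = \frac{V D}{\nu}
Re = 7.5·0.08/2.780e-05 = 21583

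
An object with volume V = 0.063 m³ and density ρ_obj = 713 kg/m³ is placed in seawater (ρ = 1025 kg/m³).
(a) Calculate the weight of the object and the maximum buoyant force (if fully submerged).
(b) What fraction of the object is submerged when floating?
(a) W=rho_obj*g*V=713*9.81*0.063=440.7 N; F_B(max)=rho*g*V=1025*9.81*0.063=633.5 N
(b) Floating fraction=rho_obj/rho=713/1025=0.696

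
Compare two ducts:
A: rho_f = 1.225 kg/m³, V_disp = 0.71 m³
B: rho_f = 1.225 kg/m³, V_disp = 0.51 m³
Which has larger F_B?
F_B(A) = 8.532 N, F_B(B) = 6.129 N. Answer: A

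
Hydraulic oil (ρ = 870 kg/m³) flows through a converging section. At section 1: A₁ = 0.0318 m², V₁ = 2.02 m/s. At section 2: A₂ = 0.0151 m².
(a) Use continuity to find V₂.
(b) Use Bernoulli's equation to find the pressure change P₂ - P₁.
(a) Continuity: A₁V₁=A₂V₂ -> V₂=A₁V₁/A₂=0.0318*2.02/0.0151=4.25 m/s
(b) Bernoulli: P₂-P₁=0.5*rho*(V₁^2-V₂^2)/1000=0.5*870*(2.02^2-4.25^2)/1000=-6.082 kPa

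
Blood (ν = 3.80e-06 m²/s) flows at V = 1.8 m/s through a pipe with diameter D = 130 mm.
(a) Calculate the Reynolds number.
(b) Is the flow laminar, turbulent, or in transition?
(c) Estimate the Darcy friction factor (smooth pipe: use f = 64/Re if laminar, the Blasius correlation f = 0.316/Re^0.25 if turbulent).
(a) Re = V·D/ν = 1.8·0.13/3.80e-06 = 61579
(b) Flow regime: turbulent (Re > 4000)
(c) Friction factor: f = 0.316/Re^0.25 = 0.316/61579^0.25 = 0.02006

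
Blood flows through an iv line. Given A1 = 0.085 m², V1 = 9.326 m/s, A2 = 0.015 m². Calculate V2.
Formula: V_2 = \frac{A_1 V_1}{A_2}
V2 = 0.085·9.326/0.015 = 52.85 m/s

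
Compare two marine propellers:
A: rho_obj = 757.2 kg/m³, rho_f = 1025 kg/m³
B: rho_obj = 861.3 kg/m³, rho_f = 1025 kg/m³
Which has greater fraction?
fraction(A) = 0.7387, fraction(B) = 0.8403. Answer: B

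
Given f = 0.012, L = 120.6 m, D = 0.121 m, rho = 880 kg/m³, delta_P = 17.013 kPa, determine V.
Formula: \Delta P = f \frac{L}{D} \frac{\rho V^2}{2}
Substituting knowns: 17.013 = 0.012·(120.6/0.121)·0.5·880·V²/1000
Solving for V: V = √((17.013·1000)/(0.012·(120.6/0.121)·0.5·880)) = 1.798 m/s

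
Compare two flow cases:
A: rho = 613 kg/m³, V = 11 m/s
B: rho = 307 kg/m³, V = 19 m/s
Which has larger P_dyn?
P_dyn(A) = 37.09 kPa, P_dyn(B) = 55.41 kPa. Answer: B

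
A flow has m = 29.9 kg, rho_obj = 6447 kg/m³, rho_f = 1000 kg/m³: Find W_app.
Formula: W_{app} = mg\left(1 - \frac{\rho_f}{\rho_{obj}}\right)
W_app = 29.9·9.81·(1 − 1000/6447) = 247.8 N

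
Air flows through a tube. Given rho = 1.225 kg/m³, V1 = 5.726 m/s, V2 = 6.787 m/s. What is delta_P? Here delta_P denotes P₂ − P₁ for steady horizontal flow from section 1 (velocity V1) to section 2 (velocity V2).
Formula: \Delta P = \frac{1}{2} \rho (V_1^2 - V_2^2)
delta_P = 0.5·1.225·(5.726² − 6.787²)/1000 = -0.008132 kPa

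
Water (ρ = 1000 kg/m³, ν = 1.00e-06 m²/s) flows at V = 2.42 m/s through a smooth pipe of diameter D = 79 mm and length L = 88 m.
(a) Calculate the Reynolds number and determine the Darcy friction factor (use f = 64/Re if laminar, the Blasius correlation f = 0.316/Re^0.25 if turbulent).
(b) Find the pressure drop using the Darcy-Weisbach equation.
(a) Re = V·D/ν = 2.42·0.079/1.00e-06 = 191180 → turbulent (Re > 4000); f = 0.316/Re^0.25 = 0.316/191180^0.25 = 0.015112 (Blasius is strictly valid for Re ≲ 1e5; used here as the smooth-pipe estimate the problem specifies)
(b) Darcy-Weisbach: ΔP = f·(L/D)·½ρV²/1000 = 0.015112·(88/0.079)·½·1000·2.42²/1000 = 49.29 kPa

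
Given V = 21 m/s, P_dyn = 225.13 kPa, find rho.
Formula: P_{dyn} = \frac{1}{2} \rho V^2
Substituting knowns: 225.13 = 0.5·rho·21²/1000
Solving for rho: rho = 2·(225.13·1000)/21² = 1021 kg/m³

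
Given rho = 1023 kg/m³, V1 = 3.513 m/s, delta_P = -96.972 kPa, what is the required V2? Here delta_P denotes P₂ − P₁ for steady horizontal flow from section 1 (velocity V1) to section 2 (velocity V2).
Formula: \Delta P = \frac{1}{2} \rho (V_1^2 - V_2^2)
Substituting knowns: -96.972 = 0.5·1023·(3.513² − V2²)/1000
Solving for V2: V2 = √(3.513² − 2·(-96.972·1000)/1023) = 14.21 m/s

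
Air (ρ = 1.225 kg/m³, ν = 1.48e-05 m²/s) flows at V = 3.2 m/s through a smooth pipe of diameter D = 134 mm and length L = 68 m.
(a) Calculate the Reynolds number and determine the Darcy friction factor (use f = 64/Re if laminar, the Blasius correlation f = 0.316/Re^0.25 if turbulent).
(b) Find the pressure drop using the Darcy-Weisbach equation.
(a) Re = V·D/ν = 3.2·0.134/1.48e-05 = 28973 → turbulent (Re > 4000); f = 0.316/Re^0.25 = 0.316/28973^0.25 = 0.024221
(b) Darcy-Weisbach: ΔP = f·(L/D)·½ρV²/1000 = 0.024221·(68/0.134)·½·1.225·3.2²/1000 = 0.07709 kPa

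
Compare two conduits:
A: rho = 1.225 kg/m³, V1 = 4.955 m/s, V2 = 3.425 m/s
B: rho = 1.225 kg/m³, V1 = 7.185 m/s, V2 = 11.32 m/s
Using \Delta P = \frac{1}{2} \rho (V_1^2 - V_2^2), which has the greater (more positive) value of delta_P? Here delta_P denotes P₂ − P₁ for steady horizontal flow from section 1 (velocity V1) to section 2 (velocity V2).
delta_P(A) = 0.007853 kPa, delta_P(B) = -0.04687 kPa. Answer: A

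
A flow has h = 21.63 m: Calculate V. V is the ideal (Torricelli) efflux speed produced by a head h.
Formula: V = \sqrt{2 g h}
V = √(2·9.81·21.63) = 20.6 m/s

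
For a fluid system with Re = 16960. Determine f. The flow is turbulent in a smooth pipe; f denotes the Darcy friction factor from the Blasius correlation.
Formula: f = \frac{0.316}{Re^{0.25}}
f = 0.316/16960^0.25 = 0.02769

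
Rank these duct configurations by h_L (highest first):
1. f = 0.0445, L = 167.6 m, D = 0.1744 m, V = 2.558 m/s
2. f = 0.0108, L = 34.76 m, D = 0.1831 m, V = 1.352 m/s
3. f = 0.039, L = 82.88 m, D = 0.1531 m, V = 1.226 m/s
Case 1: h_L = 14.26 m
Case 2: h_L = 0.191 m
Case 3: h_L = 1.617 m
Ranking (highest first): 1, 3, 2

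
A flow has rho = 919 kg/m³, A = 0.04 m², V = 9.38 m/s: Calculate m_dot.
Formula: \dot{m} = \rho A V
m_dot = 919·0.04·9.38 = 344.8 kg/s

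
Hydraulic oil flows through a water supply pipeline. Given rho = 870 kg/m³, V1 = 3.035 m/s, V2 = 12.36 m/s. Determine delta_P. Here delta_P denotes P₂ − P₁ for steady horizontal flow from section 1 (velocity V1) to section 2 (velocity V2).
Formula: \Delta P = \frac{1}{2} \rho (V_1^2 - V_2^2)
delta_P = 0.5·870·(3.035² − 12.36²)/1000 = -62.45 kPa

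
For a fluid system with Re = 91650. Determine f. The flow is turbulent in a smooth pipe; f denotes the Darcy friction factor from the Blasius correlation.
Formula: f = \frac{0.316}{Re^{0.25}}
f = 0.316/91650^0.25 = 0.01816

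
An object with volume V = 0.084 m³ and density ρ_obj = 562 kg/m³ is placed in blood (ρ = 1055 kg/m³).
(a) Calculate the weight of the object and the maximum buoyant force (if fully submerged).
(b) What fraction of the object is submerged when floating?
(a) W=rho_obj*g*V=562*9.81*0.084=463.1 N; F_B(max)=rho*g*V=1055*9.81*0.084=869.4 N
(b) Floating fraction=rho_obj/rho=562/1055=0.533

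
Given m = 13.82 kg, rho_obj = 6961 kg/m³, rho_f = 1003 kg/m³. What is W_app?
Formula: W_{app} = mg\left(1 - \frac{\rho_f}{\rho_{obj}}\right)
W_app = 13.82·9.81·(1 − 1003/6961) = 116 N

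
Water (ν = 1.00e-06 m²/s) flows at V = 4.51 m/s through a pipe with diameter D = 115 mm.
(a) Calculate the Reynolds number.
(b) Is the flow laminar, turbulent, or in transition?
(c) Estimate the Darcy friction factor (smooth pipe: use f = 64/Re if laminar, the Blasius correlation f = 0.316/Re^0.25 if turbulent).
(a) Re = V·D/ν = 4.51·0.115/1.00e-06 = 518650
(b) Flow regime: turbulent (Re > 4000)
(c) Friction factor: f = 0.316/Re^0.25 = 0.316/518650^0.25 = 0.01178 (Blasius is strictly valid for Re ≲ 1e5; used here as the smooth-pipe estimate the problem specifies)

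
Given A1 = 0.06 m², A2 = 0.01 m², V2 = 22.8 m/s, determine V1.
Formula: V_2 = \frac{A_1 V_1}{A_2}
Substituting knowns: 22.8 = 0.06·V1/0.01
Solving for V1: V1 = 22.8·0.01/0.06 = 3.8 m/s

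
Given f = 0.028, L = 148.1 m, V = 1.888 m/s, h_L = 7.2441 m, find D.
Formula: h_L = f \frac{L}{D} \frac{V^2}{2g}
Substituting knowns: 7.2441 = 0.028·(148.1/D)·1.888²/(2·9.81)
Solving for D: D = 0.028·148.1·1.888²/(2·9.81·7.2441) = 0.104 m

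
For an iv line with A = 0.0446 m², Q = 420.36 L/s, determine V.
Formula: Q = A V
Substituting knowns: 420.36 = 0.0446·V·1000
Solving for V: V = (420.36/1000)/0.0446 = 9.425 m/s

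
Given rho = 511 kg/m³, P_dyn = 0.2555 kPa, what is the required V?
Formula: P_{dyn} = \frac{1}{2} \rho V^2
Substituting knowns: 0.2555 = 0.5·511·V²/1000
Solving for V: V = √(2·(0.2555·1000)/511) = 1 m/s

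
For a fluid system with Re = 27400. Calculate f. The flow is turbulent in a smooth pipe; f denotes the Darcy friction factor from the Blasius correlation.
Formula: f = \frac{0.316}{Re^{0.25}}
f = 0.316/27400^0.25 = 0.02456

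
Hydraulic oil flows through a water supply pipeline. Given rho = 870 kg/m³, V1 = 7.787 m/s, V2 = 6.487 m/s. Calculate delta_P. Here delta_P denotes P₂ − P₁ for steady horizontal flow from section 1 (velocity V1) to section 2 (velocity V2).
Formula: \Delta P = \frac{1}{2} \rho (V_1^2 - V_2^2)
delta_P = 0.5·870·(7.787² − 6.487²)/1000 = 8.072 kPa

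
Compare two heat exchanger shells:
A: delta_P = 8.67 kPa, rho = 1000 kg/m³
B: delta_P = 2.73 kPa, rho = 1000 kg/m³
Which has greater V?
V(A) = 4.164 m/s, V(B) = 2.337 m/s. Answer: A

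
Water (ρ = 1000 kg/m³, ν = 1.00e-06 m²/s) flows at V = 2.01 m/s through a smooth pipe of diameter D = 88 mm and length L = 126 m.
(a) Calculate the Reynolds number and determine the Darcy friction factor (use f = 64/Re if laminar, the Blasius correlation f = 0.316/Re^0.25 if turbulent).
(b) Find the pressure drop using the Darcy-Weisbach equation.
(a) Re = V·D/ν = 2.01·0.088/1.00e-06 = 176880 → turbulent (Re > 4000); f = 0.316/Re^0.25 = 0.316/176880^0.25 = 0.015409 (Blasius is strictly valid for Re ≲ 1e5; used here as the smooth-pipe estimate the problem specifies)
(b) Darcy-Weisbach: ΔP = f·(L/D)·½ρV²/1000 = 0.015409·(126/0.088)·½·1000·2.01²/1000 = 44.57 kPa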